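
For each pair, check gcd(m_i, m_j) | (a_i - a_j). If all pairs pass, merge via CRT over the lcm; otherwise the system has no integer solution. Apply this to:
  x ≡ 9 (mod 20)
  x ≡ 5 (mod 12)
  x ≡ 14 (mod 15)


Moduli 20, 12, 15 are not pairwise coprime, so CRT works modulo lcm(m_i) when all pairwise compatibility conditions hold.
Pairwise compatibility: gcd(m_i, m_j) must divide a_i - a_j for every pair.
Merge one congruence at a time:
  Start: x ≡ 9 (mod 20).
  Combine with x ≡ 5 (mod 12): gcd(20, 12) = 4; 5 - 9 = -4, which IS divisible by 4, so compatible.
    Write x = 9 + 20·t and substitute into x ≡ 5 (mod 12): 20·t ≡ 5 − 9 = -4 (mod 12).
    Divide the congruence (and modulus) by g = 4: 5·t ≡ -1 (mod 3).
    Reduce coefficients mod 3: 2·t ≡ 2 (mod 3).
    The inverse of 2 mod 3 is 2 (since 2·2 = 4 = 1·3 + 1), so t ≡ 2·2 = 4 ≡ 1 (mod 3).
    Then x = 9 + 20·1 = 29, valid modulo lcm(20, 12) = 60: x ≡ 29 (mod 60).
  Combine with x ≡ 14 (mod 15): gcd(60, 15) = 15; 14 - 29 = -15, which IS divisible by 15, so compatible.
    Write x = 29 + 60·t and substitute into x ≡ 14 (mod 15): 60·t ≡ 14 − 29 = -15 (mod 15).
    Divide the congruence (and modulus) by g = 15: 4·t ≡ -1 (mod 1).
    Modulo 1 every t works; take t = 0.
    Then x = 29 + 60·0 = 29, valid modulo lcm(60, 15) = 60: x ≡ 29 (mod 60).
Verify: 29 mod 20 = 9, 29 mod 12 = 5, 29 mod 15 = 14.

x ≡ 29 (mod 60).


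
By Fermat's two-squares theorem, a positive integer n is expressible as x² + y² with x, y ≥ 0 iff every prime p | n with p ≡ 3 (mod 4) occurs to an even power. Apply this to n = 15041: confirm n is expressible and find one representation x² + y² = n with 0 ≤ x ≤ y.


Step 1: Factor n = 15041 = 13^2 · 89.
Step 2: Check the mod-4 condition on each prime factor: 13 ≡ 1 (mod 4), exponent 2; 89 ≡ 1 (mod 4), exponent 1.
All primes ≡ 3 (mod 4) appear to even exponent (or don't appear), so by the two-squares theorem n IS expressible as a sum of two squares.
Step 3: Build a representation. Here n = 13 · 13 · 89 is a product of primes ≡ 1 (mod 4). Each prime p ≡ 1 (mod 4) is itself a sum of two squares; find a² by testing p − a² for a perfect square:
  13: 13 − 1² = 12, 13 − 2² = 9 = 3² ⇒ 13 = 2² + 3².
  89: 89 − 1² = 88, 89 − 2² = 85, 89 − 3² = 80, 89 − 4² = 73, 89 − 5² = 64 = 8² ⇒ 89 = 5² + 8².
  Combine using the Brahmagupta–Fibonacci identity (a² + b²)(c² + d²) = (ac − bd)² + (ad + bc)² = (ac + bd)² + (ad − bc)²:
  13 · 13 = 169: from (2² + 3²)(2² + 3²), take (2·2 − 3·3, 2·3 + 3·2) = (4 − 9, 6 + 6) = (-5, 12); dropping signs (only squares matter) gives (5, 12); check 5² + 12² = 25 + 144 = 169 ✓.
  169 · 89 = 15041: from (5² + 12²)(5² + 8²), take (5·5 − 12·8, 5·8 + 12·5) = (25 − 96, 40 + 60) = (-71, 100); dropping signs (only squares matter) gives (71, 100); check 71² + 100² = 5041 + 10000 = 15041 ✓.
Step 4: Order so x ≤ y and verify: 71² + 100² = 5041 + 10000 = 15041 = n. ✓

n = 15041 = 71² + 100² (one valid representation with x ≤ y).


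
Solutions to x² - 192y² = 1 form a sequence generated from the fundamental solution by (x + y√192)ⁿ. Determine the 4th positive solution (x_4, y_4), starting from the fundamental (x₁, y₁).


Step 1: Find the fundamental solution (x₁, y₁) of x² - 192y² = 1.
  Expand √192 as a continued fraction. a₀ = ⌊√192⌋ = 13; iterate m_{k+1} = d_k·a_k − m_k, d_{k+1} = (192 − m_{k+1}²)/d_k, a_{k+1} = ⌊(a₀ + m_{k+1})/d_{k+1}⌋ (starting m₀ = 0, d₀ = 1), with convergents p_k = a_k·p_{k-1} + p_{k-2}, q_k = a_k·q_{k-1} + q_{k-2} (p₋₁ = 1, q₋₁ = 0):
  k = 0: a₀ = 13; p₀/q₀ = 13/1; p₀² − 192·q₀² = 169 − 192 = -23.
  k = 1: m = 13, d = 23, a = ⌊(13 + 13)/23⌋ = 1; p/q = (1·13 + 1)/(1·1 + 0) = 14/1; p² − 192·q² = 196 − 192 = 4.
  k = 2: m = 10, d = 4, a = ⌊(13 + 10)/4⌋ = 5; p/q = (5·14 + 13)/(5·1 + 1) = 83/6; p² − 192·q² = 6889 − 6912 = -23.
  k = 3: m = 10, d = 23, a = ⌊(13 + 10)/23⌋ = 1; p/q = (1·83 + 14)/(1·6 + 1) = 97/7; p² − 192·q² = 9409 − 9408 = 1.
  The first convergent with p² − 192·q² = 1 gives the fundamental solution (x₁, y₁) = (97, 7).
Step 2: Apply the recurrence (x_{n+1}, y_{n+1}) = (x₁x_n + 192y₁y_n, x₁y_n + y₁x_n) repeatedly.
  From (x_1, y_1) = (97, 7): x_2 = 97·97 + 192·7·7 = 18817; y_2 = 97·7 + 7·97 = 1358.
  From (x_2, y_2) = (18817, 1358): x_3 = 97·18817 + 192·7·1358 = 3650401; y_3 = 97·1358 + 7·18817 = 263445.
  From (x_3, y_3) = (3650401, 263445): x_4 = 97·3650401 + 192·7·263445 = 708158977; y_4 = 97·263445 + 7·3650401 = 51106972.
Step 3: Verify x_4² - 192·y_4² = 501489136705686529 - 501489136705686528 = 1 (should be 1). ✓

(x_1, y_1) = (97, 7); (x_4, y_4) = (708158977, 51106972).


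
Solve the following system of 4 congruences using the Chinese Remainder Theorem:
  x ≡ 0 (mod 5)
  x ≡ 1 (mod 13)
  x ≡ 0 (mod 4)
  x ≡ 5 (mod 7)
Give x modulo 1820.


Product of moduli M = 5 · 13 · 4 · 7 = 1820.
Merge one congruence at a time:
  Start: x ≡ 0 (mod 5).
  Combine with x ≡ 1 (mod 13); new modulus lcm = 65.
    Write x = 0 + 5·t and substitute into x ≡ 1 (mod 13): 5·t ≡ 1 − 0 = 1 (mod 13).
    The inverse of 5 mod 13 is 8 (since 5·8 = 40 = 3·13 + 1), so t ≡ 8·1 = 8 ≡ 8 (mod 13).
    Then x = 0 + 5·8 = 40, valid modulo lcm(5, 13) = 65: x ≡ 40 (mod 65).
  Combine with x ≡ 0 (mod 4); new modulus lcm = 260.
    Write x = 40 + 65·t and substitute into x ≡ 0 (mod 4): 65·t ≡ 0 − 40 = -40 (mod 4).
    Reduce coefficients mod 4: 1·t ≡ 0 (mod 4).
    So t ≡ 0 (mod 4).
    Then x = 40 + 65·0 = 40, valid modulo lcm(65, 4) = 260: x ≡ 40 (mod 260).
  Combine with x ≡ 5 (mod 7); new modulus lcm = 1820.
    Write x = 40 + 260·t and substitute into x ≡ 5 (mod 7): 260·t ≡ 5 − 40 = -35 (mod 7).
    Reduce coefficients mod 7: 1·t ≡ 0 (mod 7).
    So t ≡ 0 (mod 7).
    Then x = 40 + 260·0 = 40, valid modulo lcm(260, 7) = 1820: x ≡ 40 (mod 1820).
Verify against each original: 40 mod 5 = 0, 40 mod 13 = 1, 40 mod 4 = 0, 40 mod 7 = 5.

x ≡ 40 (mod 1820).


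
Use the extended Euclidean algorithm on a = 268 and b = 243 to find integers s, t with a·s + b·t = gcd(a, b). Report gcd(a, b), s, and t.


Euclidean algorithm on (268, 243) — divide until remainder is 0:
  268 = 1 · 243 + 25
  243 = 9 · 25 + 18
  25 = 1 · 18 + 7
  18 = 2 · 7 + 4
  7 = 1 · 4 + 3
  4 = 1 · 3 + 1
  3 = 3 · 1 + 0
gcd(268, 243) = 1.
Track Bezout coefficients alongside the remainders: start with r₀ = 268 = a·1 + b·0 (s = 1, t = 0) and r₁ = 243 = a·0 + b·1 (s = 0, t = 1); each new remainder r_{k+1} = r_{k-1} − q_k·r_k inherits s_{k+1} = s_{k-1} − q_k·s_k, t_{k+1} = t_{k-1} − q_k·t_k, so r_k = a·s_k + b·t_k at every step:
  q = 1: r = 25, s = 1 − 1·0 = 1, t = 0 − 1·1 = -1  (check: 268·1 + 243·(-1) = 25)
  q = 9: r = 18, s = 0 − 9·1 = -9, t = 1 − 9·(-1) = 10  (check: 268·(-9) + 243·10 = 18)
  q = 1: r = 7, s = 1 − 1·(-9) = 10, t = -1 − 1·10 = -11  (check: 268·10 + 243·(-11) = 7)
  q = 2: r = 4, s = -9 − 2·10 = -29, t = 10 − 2·(-11) = 32  (check: 268·(-29) + 243·32 = 4)
  q = 1: r = 3, s = 10 − 1·(-29) = 39, t = -11 − 1·32 = -43  (check: 268·39 + 243·(-43) = 3)
  q = 1: r = 1, s = -29 − 1·39 = -68, t = 32 − 1·(-43) = 75  (check: 268·(-68) + 243·75 = 1)
The row with r = 1 (the gcd) gives the Bezout coefficients s = -68, t = 75.
Result: 268 · (-68) + 243 · (75) = 1.

gcd(268, 243) = 1; s = -68, t = 75 (check: 268·(-68) + 243·75 = 1).


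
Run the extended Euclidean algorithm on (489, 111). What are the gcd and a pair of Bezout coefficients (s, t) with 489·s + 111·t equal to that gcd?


Euclidean algorithm on (489, 111) — divide until remainder is 0:
  489 = 4 · 111 + 45
  111 = 2 · 45 + 21
  45 = 2 · 21 + 3
  21 = 7 · 3 + 0
gcd(489, 111) = 3.
Track Bezout coefficients alongside the remainders: start with r₀ = 489 = a·1 + b·0 (s = 1, t = 0) and r₁ = 111 = a·0 + b·1 (s = 0, t = 1); each new remainder r_{k+1} = r_{k-1} − q_k·r_k inherits s_{k+1} = s_{k-1} − q_k·s_k, t_{k+1} = t_{k-1} − q_k·t_k, so r_k = a·s_k + b·t_k at every step:
  q = 4: r = 45, s = 1 − 4·0 = 1, t = 0 − 4·1 = -4  (check: 489·1 + 111·(-4) = 45)
  q = 2: r = 21, s = 0 − 2·1 = -2, t = 1 − 2·(-4) = 9  (check: 489·(-2) + 111·9 = 21)
  q = 2: r = 3, s = 1 − 2·(-2) = 5, t = -4 − 2·9 = -22  (check: 489·5 + 111·(-22) = 3)
The row with r = 3 (the gcd) gives the Bezout coefficients s = 5, t = -22.
Result: 489 · (5) + 111 · (-22) = 3.

gcd(489, 111) = 3; s = 5, t = -22 (check: 489·5 + 111·(-22) = 3).


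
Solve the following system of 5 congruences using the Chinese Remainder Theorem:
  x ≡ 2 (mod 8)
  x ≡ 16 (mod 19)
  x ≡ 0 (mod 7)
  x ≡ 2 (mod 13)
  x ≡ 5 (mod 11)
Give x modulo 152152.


Product of moduli M = 8 · 19 · 7 · 13 · 11 = 152152.
Merge one congruence at a time:
  Start: x ≡ 2 (mod 8).
  Combine with x ≡ 16 (mod 19); new modulus lcm = 152.
    Write x = 2 + 8·t and substitute into x ≡ 16 (mod 19): 8·t ≡ 16 − 2 = 14 (mod 19).
    The inverse of 8 mod 19 is 12 (since 8·12 = 96 = 5·19 + 1), so t ≡ 12·14 = 168 ≡ 16 (mod 19).
    Then x = 2 + 8·16 = 130, valid modulo lcm(8, 19) = 152: x ≡ 130 (mod 152).
  Combine with x ≡ 0 (mod 7); new modulus lcm = 1064.
    Write x = 130 + 152·t and substitute into x ≡ 0 (mod 7): 152·t ≡ 0 − 130 = -130 (mod 7).
    Reduce coefficients mod 7: 5·t ≡ 3 (mod 7).
    The inverse of 5 mod 7 is 3 (since 5·3 = 15 = 2·7 + 1), so t ≡ 3·3 = 9 ≡ 2 (mod 7).
    Then x = 130 + 152·2 = 434, valid modulo lcm(152, 7) = 1064: x ≡ 434 (mod 1064).
  Combine with x ≡ 2 (mod 13); new modulus lcm = 13832.
    Write x = 434 + 1064·t and substitute into x ≡ 2 (mod 13): 1064·t ≡ 2 − 434 = -432 (mod 13).
    Reduce coefficients mod 13: 11·t ≡ 10 (mod 13).
    The inverse of 11 mod 13 is 6 (since 11·6 = 66 = 5·13 + 1), so t ≡ 6·10 = 60 ≡ 8 (mod 13).
    Then x = 434 + 1064·8 = 8946, valid modulo lcm(1064, 13) = 13832: x ≡ 8946 (mod 13832).
  Combine with x ≡ 5 (mod 11); new modulus lcm = 152152.
    Write x = 8946 + 13832·t and substitute into x ≡ 5 (mod 11): 13832·t ≡ 5 − 8946 = -8941 (mod 11).
    Reduce coefficients mod 11: 5·t ≡ 2 (mod 11).
    The inverse of 5 mod 11 is 9 (since 5·9 = 45 = 4·11 + 1), so t ≡ 9·2 = 18 ≡ 7 (mod 11).
    Then x = 8946 + 13832·7 = 105770, valid modulo lcm(13832, 11) = 152152: x ≡ 105770 (mod 152152).
Verify against each original: 105770 mod 8 = 2, 105770 mod 19 = 16, 105770 mod 7 = 0, 105770 mod 13 = 2, 105770 mod 11 = 5.

x ≡ 105770 (mod 152152).


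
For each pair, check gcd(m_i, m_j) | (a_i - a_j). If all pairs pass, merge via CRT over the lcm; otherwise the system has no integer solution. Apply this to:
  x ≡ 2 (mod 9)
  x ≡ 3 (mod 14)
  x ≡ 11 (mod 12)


Moduli 9, 14, 12 are not pairwise coprime, so CRT works modulo lcm(m_i) when all pairwise compatibility conditions hold.
Pairwise compatibility: gcd(m_i, m_j) must divide a_i - a_j for every pair.
Merge one congruence at a time:
  Start: x ≡ 2 (mod 9).
  Combine with x ≡ 3 (mod 14): gcd(9, 14) = 1; 3 - 2 = 1, which IS divisible by 1, so compatible.
    Write x = 2 + 9·t and substitute into x ≡ 3 (mod 14): 9·t ≡ 3 − 2 = 1 (mod 14).
    The inverse of 9 mod 14 is 11 (since 9·11 = 99 = 7·14 + 1), so t ≡ 11·1 = 11 ≡ 11 (mod 14).
    Then x = 2 + 9·11 = 101, valid modulo lcm(9, 14) = 126: x ≡ 101 (mod 126).
  Combine with x ≡ 11 (mod 12): gcd(126, 12) = 6; 11 - 101 = -90, which IS divisible by 6, so compatible.
    Write x = 101 + 126·t and substitute into x ≡ 11 (mod 12): 126·t ≡ 11 − 101 = -90 (mod 12).
    Divide the congruence (and modulus) by g = 6: 21·t ≡ -15 (mod 2).
    Reduce coefficients mod 2: 1·t ≡ 1 (mod 2).
    So t ≡ 1 (mod 2).
    Then x = 101 + 126·1 = 227, valid modulo lcm(126, 12) = 252: x ≡ 227 (mod 252).
Verify: 227 mod 9 = 2, 227 mod 14 = 3, 227 mod 12 = 11.

x ≡ 227 (mod 252).


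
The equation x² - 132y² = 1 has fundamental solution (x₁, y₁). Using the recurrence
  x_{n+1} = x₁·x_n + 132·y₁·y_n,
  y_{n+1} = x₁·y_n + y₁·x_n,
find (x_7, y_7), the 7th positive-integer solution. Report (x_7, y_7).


Step 1: Find the fundamental solution (x₁, y₁) of x² - 132y² = 1.
  Expand √132 as a continued fraction. a₀ = ⌊√132⌋ = 11; iterate m_{k+1} = d_k·a_k − m_k, d_{k+1} = (132 − m_{k+1}²)/d_k, a_{k+1} = ⌊(a₀ + m_{k+1})/d_{k+1}⌋ (starting m₀ = 0, d₀ = 1), with convergents p_k = a_k·p_{k-1} + p_{k-2}, q_k = a_k·q_{k-1} + q_{k-2} (p₋₁ = 1, q₋₁ = 0):
  k = 0: a₀ = 11; p₀/q₀ = 11/1; p₀² − 132·q₀² = 121 − 132 = -11.
  k = 1: m = 11, d = 11, a = ⌊(11 + 11)/11⌋ = 2; p/q = (2·11 + 1)/(2·1 + 0) = 23/2; p² − 132·q² = 529 − 528 = 1.
  The first convergent with p² − 132·q² = 1 gives the fundamental solution (x₁, y₁) = (23, 2).
Step 2: Apply the recurrence (x_{n+1}, y_{n+1}) = (x₁x_n + 132y₁y_n, x₁y_n + y₁x_n) repeatedly.
  From (x_1, y_1) = (23, 2): x_2 = 23·23 + 132·2·2 = 1057; y_2 = 23·2 + 2·23 = 92.
  From (x_2, y_2) = (1057, 92): x_3 = 23·1057 + 132·2·92 = 48599; y_3 = 23·92 + 2·1057 = 4230.
  From (x_3, y_3) = (48599, 4230): x_4 = 23·48599 + 132·2·4230 = 2234497; y_4 = 23·4230 + 2·48599 = 194488.
  From (x_4, y_4) = (2234497, 194488): x_5 = 23·2234497 + 132·2·194488 = 102738263; y_5 = 23·194488 + 2·2234497 = 8942218.
  From (x_5, y_5) = (102738263, 8942218): x_6 = 23·102738263 + 132·2·8942218 = 4723725601; y_6 = 23·8942218 + 2·102738263 = 411147540.
  From (x_6, y_6) = (4723725601, 411147540): x_7 = 23·4723725601 + 132·2·411147540 = 217188639383; y_7 = 23·411147540 + 2·4723725601 = 18903844622.
Step 3: Verify x_7² - 132·y_7² = 47170905077038818620689 - 47170905077038818620688 = 1 (should be 1). ✓

(x_1, y_1) = (23, 2); (x_7, y_7) = (217188639383, 18903844622).


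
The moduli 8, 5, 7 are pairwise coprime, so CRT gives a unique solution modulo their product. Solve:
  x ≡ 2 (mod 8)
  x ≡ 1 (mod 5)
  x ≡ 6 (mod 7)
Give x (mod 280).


Moduli 8, 5, 7 are pairwise coprime; by CRT there is a unique solution modulo M = 8 · 5 · 7 = 280.
Solve pairwise, accumulating the modulus:
  Start with x ≡ 2 (mod 8).
  Combine with x ≡ 1 (mod 5): since gcd(8, 5) = 1, we get a unique residue mod 40.
    Write x = 2 + 8·t and substitute into x ≡ 1 (mod 5): 8·t ≡ 1 − 2 = -1 (mod 5).
    Reduce coefficients mod 5: 3·t ≡ 4 (mod 5).
    The inverse of 3 mod 5 is 2 (since 3·2 = 6 = 1·5 + 1), so t ≡ 2·4 = 8 ≡ 3 (mod 5).
    Then x = 2 + 8·3 = 26, valid modulo lcm(8, 5) = 40: x ≡ 26 (mod 40).
  Combine with x ≡ 6 (mod 7): since gcd(40, 7) = 1, we get a unique residue mod 280.
    Write x = 26 + 40·t and substitute into x ≡ 6 (mod 7): 40·t ≡ 6 − 26 = -20 (mod 7).
    Reduce coefficients mod 7: 5·t ≡ 1 (mod 7).
    The inverse of 5 mod 7 is 3 (since 5·3 = 15 = 2·7 + 1), so t ≡ 3·1 = 3 ≡ 3 (mod 7).
    Then x = 26 + 40·3 = 146, valid modulo lcm(40, 7) = 280: x ≡ 146 (mod 280).
Verify: 146 mod 8 = 2 ✓, 146 mod 5 = 1 ✓, 146 mod 7 = 6 ✓.

x ≡ 146 (mod 280).


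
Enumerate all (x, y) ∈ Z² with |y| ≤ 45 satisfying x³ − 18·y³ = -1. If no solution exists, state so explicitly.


The equation is x³ - 18y³ = -1. For fixed y, x³ = 18·y³ − 1, so a solution requires the RHS to be a perfect cube.
Strategy: iterate y from -45 to 45, compute RHS = 18·y³ − 1, and check whether it is a (positive or negative) perfect cube.
Check small values of y:
  y = 0: RHS = -1 = (-1)³ ⇒ x = -1 works.
  y = 1: RHS = 17 is not a perfect cube.
  y = -1: RHS = -19 is not a perfect cube.
  y = 2: RHS = 143 is not a perfect cube.
  y = -2: RHS = -145 is not a perfect cube.
  y = 3: RHS = 485 is not a perfect cube.
  y = -3: RHS = -487 is not a perfect cube.
Continuing the search up to |y| = 45 finds no further solutions beyond those listed.
Collected solutions: (-1, 0).

Solutions (with |y| ≤ 45): (-1, 0).


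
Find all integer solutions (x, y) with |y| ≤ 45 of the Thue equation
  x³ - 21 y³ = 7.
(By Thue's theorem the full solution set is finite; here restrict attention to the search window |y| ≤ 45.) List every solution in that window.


The equation is x³ - 21y³ = 7. For fixed y, x³ = 21·y³ + 7, so a solution requires the RHS to be a perfect cube.
Strategy: iterate y from -45 to 45, compute RHS = 21·y³ + 7, and check whether it is a (positive or negative) perfect cube.
Check small values of y:
  y = 0: RHS = 7 is not a perfect cube.
  y = 1: RHS = 28 is not a perfect cube.
  y = -1: RHS = -14 is not a perfect cube.
  y = 2: RHS = 175 is not a perfect cube.
  y = -2: RHS = -161 is not a perfect cube.
  y = 3: RHS = 574 is not a perfect cube.
  y = -3: RHS = -560 is not a perfect cube.
Continuing the search up to |y| = 45 finds no solutions either.
No (x, y) in the scanned range satisfies the equation.

No integer solutions with |y| ≤ 45.


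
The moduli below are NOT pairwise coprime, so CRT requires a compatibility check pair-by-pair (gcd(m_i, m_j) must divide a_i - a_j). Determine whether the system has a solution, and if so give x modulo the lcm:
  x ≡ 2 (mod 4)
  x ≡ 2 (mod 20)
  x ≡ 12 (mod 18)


Moduli 4, 20, 18 are not pairwise coprime, so CRT works modulo lcm(m_i) when all pairwise compatibility conditions hold.
Pairwise compatibility: gcd(m_i, m_j) must divide a_i - a_j for every pair.
Merge one congruence at a time:
  Start: x ≡ 2 (mod 4).
  Combine with x ≡ 2 (mod 20): gcd(4, 20) = 4; 2 - 2 = 0, which IS divisible by 4, so compatible.
    Write x = 2 + 4·t and substitute into x ≡ 2 (mod 20): 4·t ≡ 2 − 2 = 0 (mod 20).
    Divide the congruence (and modulus) by g = 4: 1·t ≡ 0 (mod 5).
    So t ≡ 0 (mod 5).
    Then x = 2 + 4·0 = 2, valid modulo lcm(4, 20) = 20: x ≡ 2 (mod 20).
  Combine with x ≡ 12 (mod 18): gcd(20, 18) = 2; 12 - 2 = 10, which IS divisible by 2, so compatible.
    Write x = 2 + 20·t and substitute into x ≡ 12 (mod 18): 20·t ≡ 12 − 2 = 10 (mod 18).
    Divide the congruence (and modulus) by g = 2: 10·t ≡ 5 (mod 9).
    Reduce coefficients mod 9: 1·t ≡ 5 (mod 9).
    So t ≡ 5 (mod 9).
    Then x = 2 + 20·5 = 102, valid modulo lcm(20, 18) = 180: x ≡ 102 (mod 180).
Verify: 102 mod 4 = 2, 102 mod 20 = 2, 102 mod 18 = 12.

x ≡ 102 (mod 180).


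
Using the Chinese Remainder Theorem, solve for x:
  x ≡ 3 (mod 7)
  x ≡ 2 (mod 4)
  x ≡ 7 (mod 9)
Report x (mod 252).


Moduli 7, 4, 9 are pairwise coprime; by CRT there is a unique solution modulo M = 7 · 4 · 9 = 252.
Solve pairwise, accumulating the modulus:
  Start with x ≡ 3 (mod 7).
  Combine with x ≡ 2 (mod 4): since gcd(7, 4) = 1, we get a unique residue mod 28.
    Write x = 3 + 7·t and substitute into x ≡ 2 (mod 4): 7·t ≡ 2 − 3 = -1 (mod 4).
    Reduce coefficients mod 4: 3·t ≡ 3 (mod 4).
    The inverse of 3 mod 4 is 3 (since 3·3 = 9 = 2·4 + 1), so t ≡ 3·3 = 9 ≡ 1 (mod 4).
    Then x = 3 + 7·1 = 10, valid modulo lcm(7, 4) = 28: x ≡ 10 (mod 28).
  Combine with x ≡ 7 (mod 9): since gcd(28, 9) = 1, we get a unique residue mod 252.
    Write x = 10 + 28·t and substitute into x ≡ 7 (mod 9): 28·t ≡ 7 − 10 = -3 (mod 9).
    Reduce coefficients mod 9: 1·t ≡ 6 (mod 9).
    So t ≡ 6 (mod 9).
    Then x = 10 + 28·6 = 178, valid modulo lcm(28, 9) = 252: x ≡ 178 (mod 252).
Verify: 178 mod 7 = 3 ✓, 178 mod 4 = 2 ✓, 178 mod 9 = 7 ✓.

x ≡ 178 (mod 252).


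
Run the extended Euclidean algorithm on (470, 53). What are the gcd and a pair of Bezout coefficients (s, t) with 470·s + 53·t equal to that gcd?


Euclidean algorithm on (470, 53) — divide until remainder is 0:
  470 = 8 · 53 + 46
  53 = 1 · 46 + 7
  46 = 6 · 7 + 4
  7 = 1 · 4 + 3
  4 = 1 · 3 + 1
  3 = 3 · 1 + 0
gcd(470, 53) = 1.
Track Bezout coefficients alongside the remainders: start with r₀ = 470 = a·1 + b·0 (s = 1, t = 0) and r₁ = 53 = a·0 + b·1 (s = 0, t = 1); each new remainder r_{k+1} = r_{k-1} − q_k·r_k inherits s_{k+1} = s_{k-1} − q_k·s_k, t_{k+1} = t_{k-1} − q_k·t_k, so r_k = a·s_k + b·t_k at every step:
  q = 8: r = 46, s = 1 − 8·0 = 1, t = 0 − 8·1 = -8  (check: 470·1 + 53·(-8) = 46)
  q = 1: r = 7, s = 0 − 1·1 = -1, t = 1 − 1·(-8) = 9  (check: 470·(-1) + 53·9 = 7)
  q = 6: r = 4, s = 1 − 6·(-1) = 7, t = -8 − 6·9 = -62  (check: 470·7 + 53·(-62) = 4)
  q = 1: r = 3, s = -1 − 1·7 = -8, t = 9 − 1·(-62) = 71  (check: 470·(-8) + 53·71 = 3)
  q = 1: r = 1, s = 7 − 1·(-8) = 15, t = -62 − 1·71 = -133  (check: 470·15 + 53·(-133) = 1)
The row with r = 1 (the gcd) gives the Bezout coefficients s = 15, t = -133.
Result: 470 · (15) + 53 · (-133) = 1.

gcd(470, 53) = 1; s = 15, t = -133 (check: 470·15 + 53·(-133) = 1).


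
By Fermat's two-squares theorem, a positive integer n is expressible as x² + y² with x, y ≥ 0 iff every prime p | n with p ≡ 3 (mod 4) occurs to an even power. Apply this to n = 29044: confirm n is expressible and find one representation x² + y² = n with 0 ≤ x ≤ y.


Step 1: Factor n = 29044 = 2^2 · 53 · 137.
Step 2: Check the mod-4 condition on each prime factor: 2 = 2 (special); 53 ≡ 1 (mod 4), exponent 1; 137 ≡ 1 (mod 4), exponent 1.
All primes ≡ 3 (mod 4) appear to even exponent (or don't appear), so by the two-squares theorem n IS expressible as a sum of two squares.
Step 3: Build a representation. Group n = k² · m with k = 2 and m = 53 · 137 = 7261 (a product of primes ≡ 1 (mod 4)); a representation of m scales to one of n via (k·x)² + (k·y)² = k²(x² + y²). Each prime p ≡ 1 (mod 4) is itself a sum of two squares; find a² by testing p − a² for a perfect square:
  53: 53 − 1² = 52, 53 − 2² = 49 = 7² ⇒ 53 = 2² + 7².
  137: 137 − 1² = 136, 137 − 2² = 133, 137 − 3² = 128, 137 − 4² = 121 = 11² ⇒ 137 = 4² + 11².
  Combine using the Brahmagupta–Fibonacci identity (a² + b²)(c² + d²) = (ac − bd)² + (ad + bc)² = (ac + bd)² + (ad − bc)²:
  53 · 137 = 7261: from (2² + 7²)(4² + 11²), take (2·4 − 7·11, 2·11 + 7·4) = (8 − 77, 22 + 28) = (-69, 50); dropping signs (only squares matter) gives (69, 50); check 69² + 50² = 4761 + 2500 = 7261 ✓.
  Scale by k = 2: (2·69, 2·50) = (138, 100).
Step 4: Order so x ≤ y and verify: 100² + 138² = 10000 + 19044 = 29044 = n. ✓

n = 29044 = 100² + 138² (one valid representation with x ≤ y).


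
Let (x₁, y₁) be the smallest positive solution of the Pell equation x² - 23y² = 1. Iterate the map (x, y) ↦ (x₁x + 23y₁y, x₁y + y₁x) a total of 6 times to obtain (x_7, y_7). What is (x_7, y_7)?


Step 1: Find the fundamental solution (x₁, y₁) of x² - 23y² = 1.
  Expand √23 as a continued fraction. a₀ = ⌊√23⌋ = 4; iterate m_{k+1} = d_k·a_k − m_k, d_{k+1} = (23 − m_{k+1}²)/d_k, a_{k+1} = ⌊(a₀ + m_{k+1})/d_{k+1}⌋ (starting m₀ = 0, d₀ = 1), with convergents p_k = a_k·p_{k-1} + p_{k-2}, q_k = a_k·q_{k-1} + q_{k-2} (p₋₁ = 1, q₋₁ = 0):
  k = 0: a₀ = 4; p₀/q₀ = 4/1; p₀² − 23·q₀² = 16 − 23 = -7.
  k = 1: m = 4, d = 7, a = ⌊(4 + 4)/7⌋ = 1; p/q = (1·4 + 1)/(1·1 + 0) = 5/1; p² − 23·q² = 25 − 23 = 2.
  k = 2: m = 3, d = 2, a = ⌊(4 + 3)/2⌋ = 3; p/q = (3·5 + 4)/(3·1 + 1) = 19/4; p² − 23·q² = 361 − 368 = -7.
  k = 3: m = 3, d = 7, a = ⌊(4 + 3)/7⌋ = 1; p/q = (1·19 + 5)/(1·4 + 1) = 24/5; p² − 23·q² = 576 − 575 = 1.
  The first convergent with p² − 23·q² = 1 gives the fundamental solution (x₁, y₁) = (24, 5).
Step 2: Apply the recurrence (x_{n+1}, y_{n+1}) = (x₁x_n + 23y₁y_n, x₁y_n + y₁x_n) repeatedly.
  From (x_1, y_1) = (24, 5): x_2 = 24·24 + 23·5·5 = 1151; y_2 = 24·5 + 5·24 = 240.
  From (x_2, y_2) = (1151, 240): x_3 = 24·1151 + 23·5·240 = 55224; y_3 = 24·240 + 5·1151 = 11515.
  From (x_3, y_3) = (55224, 11515): x_4 = 24·55224 + 23·5·11515 = 2649601; y_4 = 24·11515 + 5·55224 = 552480.
  From (x_4, y_4) = (2649601, 552480): x_5 = 24·2649601 + 23·5·552480 = 127125624; y_5 = 24·552480 + 5·2649601 = 26507525.
  From (x_5, y_5) = (127125624, 26507525): x_6 = 24·127125624 + 23·5·26507525 = 6099380351; y_6 = 24·26507525 + 5·127125624 = 1271808720.
  From (x_6, y_6) = (6099380351, 1271808720): x_7 = 24·6099380351 + 23·5·1271808720 = 292643131224; y_7 = 24·1271808720 + 5·6099380351 = 61020311035.
Step 3: Verify x_7² - 23·y_7² = 85640002252587283738176 - 85640002252587283738175 = 1 (should be 1). ✓

(x_1, y_1) = (24, 5); (x_7, y_7) = (292643131224, 61020311035).


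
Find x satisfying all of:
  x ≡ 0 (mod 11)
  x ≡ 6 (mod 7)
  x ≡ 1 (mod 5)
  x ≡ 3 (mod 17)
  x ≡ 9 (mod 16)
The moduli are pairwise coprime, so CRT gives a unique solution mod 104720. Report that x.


Product of moduli M = 11 · 7 · 5 · 17 · 16 = 104720.
Merge one congruence at a time:
  Start: x ≡ 0 (mod 11).
  Combine with x ≡ 6 (mod 7); new modulus lcm = 77.
    Write x = 0 + 11·t and substitute into x ≡ 6 (mod 7): 11·t ≡ 6 − 0 = 6 (mod 7).
    Reduce coefficients mod 7: 4·t ≡ 6 (mod 7).
    The inverse of 4 mod 7 is 2 (since 4·2 = 8 = 1·7 + 1), so t ≡ 2·6 = 12 ≡ 5 (mod 7).
    Then x = 0 + 11·5 = 55, valid modulo lcm(11, 7) = 77: x ≡ 55 (mod 77).
  Combine with x ≡ 1 (mod 5); new modulus lcm = 385.
    Write x = 55 + 77·t and substitute into x ≡ 1 (mod 5): 77·t ≡ 1 − 55 = -54 (mod 5).
    Reduce coefficients mod 5: 2·t ≡ 1 (mod 5).
    The inverse of 2 mod 5 is 3 (since 2·3 = 6 = 1·5 + 1), so t ≡ 3·1 = 3 ≡ 3 (mod 5).
    Then x = 55 + 77·3 = 286, valid modulo lcm(77, 5) = 385: x ≡ 286 (mod 385).
  Combine with x ≡ 3 (mod 17); new modulus lcm = 6545.
    Write x = 286 + 385·t and substitute into x ≡ 3 (mod 17): 385·t ≡ 3 − 286 = -283 (mod 17).
    Reduce coefficients mod 17: 11·t ≡ 6 (mod 17).
    The inverse of 11 mod 17 is 14 (since 11·14 = 154 = 9·17 + 1), so t ≡ 14·6 = 84 ≡ 16 (mod 17).
    Then x = 286 + 385·16 = 6446, valid modulo lcm(385, 17) = 6545: x ≡ 6446 (mod 6545).
  Combine with x ≡ 9 (mod 16); new modulus lcm = 104720.
    Write x = 6446 + 6545·t and substitute into x ≡ 9 (mod 16): 6545·t ≡ 9 − 6446 = -6437 (mod 16).
    Reduce coefficients mod 16: 1·t ≡ 11 (mod 16).
    So t ≡ 11 (mod 16).
    Then x = 6446 + 6545·11 = 78441, valid modulo lcm(6545, 16) = 104720: x ≡ 78441 (mod 104720).
Verify against each original: 78441 mod 11 = 0, 78441 mod 7 = 6, 78441 mod 5 = 1, 78441 mod 17 = 3, 78441 mod 16 = 9.

x ≡ 78441 (mod 104720).


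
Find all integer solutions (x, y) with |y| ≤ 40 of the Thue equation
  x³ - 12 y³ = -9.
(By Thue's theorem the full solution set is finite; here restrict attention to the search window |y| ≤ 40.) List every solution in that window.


The equation is x³ - 12y³ = -9. For fixed y, x³ = 12·y³ − 9, so a solution requires the RHS to be a perfect cube.
Strategy: iterate y from -40 to 40, compute RHS = 12·y³ − 9, and check whether it is a (positive or negative) perfect cube.
Check small values of y:
  y = 0: RHS = -9 is not a perfect cube.
  y = 1: RHS = 3 is not a perfect cube.
  y = -1: RHS = -21 is not a perfect cube.
  y = 2: RHS = 87 is not a perfect cube.
  y = -2: RHS = -105 is not a perfect cube.
  y = 3: RHS = 315 is not a perfect cube.
  y = -3: RHS = -333 is not a perfect cube.
Continuing the search up to |y| = 40 finds no solutions either.
No (x, y) in the scanned range satisfies the equation.

No integer solutions with |y| ≤ 40.


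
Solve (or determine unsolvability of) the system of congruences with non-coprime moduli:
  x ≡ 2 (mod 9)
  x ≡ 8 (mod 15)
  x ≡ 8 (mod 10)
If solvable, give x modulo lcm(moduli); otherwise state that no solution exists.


Moduli 9, 15, 10 are not pairwise coprime, so CRT works modulo lcm(m_i) when all pairwise compatibility conditions hold.
Pairwise compatibility: gcd(m_i, m_j) must divide a_i - a_j for every pair.
Merge one congruence at a time:
  Start: x ≡ 2 (mod 9).
  Combine with x ≡ 8 (mod 15): gcd(9, 15) = 3; 8 - 2 = 6, which IS divisible by 3, so compatible.
    Write x = 2 + 9·t and substitute into x ≡ 8 (mod 15): 9·t ≡ 8 − 2 = 6 (mod 15).
    Divide the congruence (and modulus) by g = 3: 3·t ≡ 2 (mod 5).
    The inverse of 3 mod 5 is 2 (since 3·2 = 6 = 1·5 + 1), so t ≡ 2·2 = 4 ≡ 4 (mod 5).
    Then x = 2 + 9·4 = 38, valid modulo lcm(9, 15) = 45: x ≡ 38 (mod 45).
  Combine with x ≡ 8 (mod 10): gcd(45, 10) = 5; 8 - 38 = -30, which IS divisible by 5, so compatible.
    Write x = 38 + 45·t and substitute into x ≡ 8 (mod 10): 45·t ≡ 8 − 38 = -30 (mod 10).
    Divide the congruence (and modulus) by g = 5: 9·t ≡ -6 (mod 2).
    Reduce coefficients mod 2: 1·t ≡ 0 (mod 2).
    So t ≡ 0 (mod 2).
    Then x = 38 + 45·0 = 38, valid modulo lcm(45, 10) = 90: x ≡ 38 (mod 90).
Verify: 38 mod 9 = 2, 38 mod 15 = 8, 38 mod 10 = 8.

x ≡ 38 (mod 90).


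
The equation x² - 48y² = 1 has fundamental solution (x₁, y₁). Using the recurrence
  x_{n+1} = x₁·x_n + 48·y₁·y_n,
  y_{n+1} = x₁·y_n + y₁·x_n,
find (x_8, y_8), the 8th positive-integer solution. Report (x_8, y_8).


Step 1: Find the fundamental solution (x₁, y₁) of x² - 48y² = 1.
  Expand √48 as a continued fraction. a₀ = ⌊√48⌋ = 6; iterate m_{k+1} = d_k·a_k − m_k, d_{k+1} = (48 − m_{k+1}²)/d_k, a_{k+1} = ⌊(a₀ + m_{k+1})/d_{k+1}⌋ (starting m₀ = 0, d₀ = 1), with convergents p_k = a_k·p_{k-1} + p_{k-2}, q_k = a_k·q_{k-1} + q_{k-2} (p₋₁ = 1, q₋₁ = 0):
  k = 0: a₀ = 6; p₀/q₀ = 6/1; p₀² − 48·q₀² = 36 − 48 = -12.
  k = 1: m = 6, d = 12, a = ⌊(6 + 6)/12⌋ = 1; p/q = (1·6 + 1)/(1·1 + 0) = 7/1; p² − 48·q² = 49 − 48 = 1.
  The first convergent with p² − 48·q² = 1 gives the fundamental solution (x₁, y₁) = (7, 1).
Step 2: Apply the recurrence (x_{n+1}, y_{n+1}) = (x₁x_n + 48y₁y_n, x₁y_n + y₁x_n) repeatedly.
  From (x_1, y_1) = (7, 1): x_2 = 7·7 + 48·1·1 = 97; y_2 = 7·1 + 1·7 = 14.
  From (x_2, y_2) = (97, 14): x_3 = 7·97 + 48·1·14 = 1351; y_3 = 7·14 + 1·97 = 195.
  From (x_3, y_3) = (1351, 195): x_4 = 7·1351 + 48·1·195 = 18817; y_4 = 7·195 + 1·1351 = 2716.
  From (x_4, y_4) = (18817, 2716): x_5 = 7·18817 + 48·1·2716 = 262087; y_5 = 7·2716 + 1·18817 = 37829.
  From (x_5, y_5) = (262087, 37829): x_6 = 7·262087 + 48·1·37829 = 3650401; y_6 = 7·37829 + 1·262087 = 526890.
  From (x_6, y_6) = (3650401, 526890): x_7 = 7·3650401 + 48·1·526890 = 50843527; y_7 = 7·526890 + 1·3650401 = 7338631.
  From (x_7, y_7) = (50843527, 7338631): x_8 = 7·50843527 + 48·1·7338631 = 708158977; y_8 = 7·7338631 + 1·50843527 = 102213944.
Step 3: Verify x_8² - 48·y_8² = 501489136705686529 - 501489136705686528 = 1 (should be 1). ✓

(x_1, y_1) = (7, 1); (x_8, y_8) = (708158977, 102213944).


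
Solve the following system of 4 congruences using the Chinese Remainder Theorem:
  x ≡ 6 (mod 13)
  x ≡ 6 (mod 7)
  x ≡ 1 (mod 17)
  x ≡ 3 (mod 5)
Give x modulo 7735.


Product of moduli M = 13 · 7 · 17 · 5 = 7735.
Merge one congruence at a time:
  Start: x ≡ 6 (mod 13).
  Combine with x ≡ 6 (mod 7); new modulus lcm = 91.
    Write x = 6 + 13·t and substitute into x ≡ 6 (mod 7): 13·t ≡ 6 − 6 = 0 (mod 7).
    Reduce coefficients mod 7: 6·t ≡ 0 (mod 7).
    The inverse of 6 mod 7 is 6 (since 6·6 = 36 = 5·7 + 1), so t ≡ 6·0 = 0 ≡ 0 (mod 7).
    Then x = 6 + 13·0 = 6, valid modulo lcm(13, 7) = 91: x ≡ 6 (mod 91).
  Combine with x ≡ 1 (mod 17); new modulus lcm = 1547.
    Write x = 6 + 91·t and substitute into x ≡ 1 (mod 17): 91·t ≡ 1 − 6 = -5 (mod 17).
    Reduce coefficients mod 17: 6·t ≡ 12 (mod 17).
    The inverse of 6 mod 17 is 3 (since 6·3 = 18 = 1·17 + 1), so t ≡ 3·12 = 36 ≡ 2 (mod 17).
    Then x = 6 + 91·2 = 188, valid modulo lcm(91, 17) = 1547: x ≡ 188 (mod 1547).
  Combine with x ≡ 3 (mod 5); new modulus lcm = 7735.
    Write x = 188 + 1547·t and substitute into x ≡ 3 (mod 5): 1547·t ≡ 3 − 188 = -185 (mod 5).
    Reduce coefficients mod 5: 2·t ≡ 0 (mod 5).
    The inverse of 2 mod 5 is 3 (since 2·3 = 6 = 1·5 + 1), so t ≡ 3·0 = 0 ≡ 0 (mod 5).
    Then x = 188 + 1547·0 = 188, valid modulo lcm(1547, 5) = 7735: x ≡ 188 (mod 7735).
Verify against each original: 188 mod 13 = 6, 188 mod 7 = 6, 188 mod 17 = 1, 188 mod 5 = 3.

x ≡ 188 (mod 7735).


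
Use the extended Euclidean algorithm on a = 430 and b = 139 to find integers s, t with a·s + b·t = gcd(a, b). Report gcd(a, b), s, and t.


Euclidean algorithm on (430, 139) — divide until remainder is 0:
  430 = 3 · 139 + 13
  139 = 10 · 13 + 9
  13 = 1 · 9 + 4
  9 = 2 · 4 + 1
  4 = 4 · 1 + 0
gcd(430, 139) = 1.
Track Bezout coefficients alongside the remainders: start with r₀ = 430 = a·1 + b·0 (s = 1, t = 0) and r₁ = 139 = a·0 + b·1 (s = 0, t = 1); each new remainder r_{k+1} = r_{k-1} − q_k·r_k inherits s_{k+1} = s_{k-1} − q_k·s_k, t_{k+1} = t_{k-1} − q_k·t_k, so r_k = a·s_k + b·t_k at every step:
  q = 3: r = 13, s = 1 − 3·0 = 1, t = 0 − 3·1 = -3  (check: 430·1 + 139·(-3) = 13)
  q = 10: r = 9, s = 0 − 10·1 = -10, t = 1 − 10·(-3) = 31  (check: 430·(-10) + 139·31 = 9)
  q = 1: r = 4, s = 1 − 1·(-10) = 11, t = -3 − 1·31 = -34  (check: 430·11 + 139·(-34) = 4)
  q = 2: r = 1, s = -10 − 2·11 = -32, t = 31 − 2·(-34) = 99  (check: 430·(-32) + 139·99 = 1)
The row with r = 1 (the gcd) gives the Bezout coefficients s = -32, t = 99.
Result: 430 · (-32) + 139 · (99) = 1.

gcd(430, 139) = 1; s = -32, t = 99 (check: 430·(-32) + 139·99 = 1).


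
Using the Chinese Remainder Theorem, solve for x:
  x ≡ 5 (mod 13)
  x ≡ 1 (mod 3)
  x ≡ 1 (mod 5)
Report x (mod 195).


Moduli 13, 3, 5 are pairwise coprime; by CRT there is a unique solution modulo M = 13 · 3 · 5 = 195.
Solve pairwise, accumulating the modulus:
  Start with x ≡ 5 (mod 13).
  Combine with x ≡ 1 (mod 3): since gcd(13, 3) = 1, we get a unique residue mod 39.
    Write x = 5 + 13·t and substitute into x ≡ 1 (mod 3): 13·t ≡ 1 − 5 = -4 (mod 3).
    Reduce coefficients mod 3: 1·t ≡ 2 (mod 3).
    So t ≡ 2 (mod 3).
    Then x = 5 + 13·2 = 31, valid modulo lcm(13, 3) = 39: x ≡ 31 (mod 39).
  Combine with x ≡ 1 (mod 5): since gcd(39, 5) = 1, we get a unique residue mod 195.
    Write x = 31 + 39·t and substitute into x ≡ 1 (mod 5): 39·t ≡ 1 − 31 = -30 (mod 5).
    Reduce coefficients mod 5: 4·t ≡ 0 (mod 5).
    The inverse of 4 mod 5 is 4 (since 4·4 = 16 = 3·5 + 1), so t ≡ 4·0 = 0 ≡ 0 (mod 5).
    Then x = 31 + 39·0 = 31, valid modulo lcm(39, 5) = 195: x ≡ 31 (mod 195).
Verify: 31 mod 13 = 5 ✓, 31 mod 3 = 1 ✓, 31 mod 5 = 1 ✓.

x ≡ 31 (mod 195).


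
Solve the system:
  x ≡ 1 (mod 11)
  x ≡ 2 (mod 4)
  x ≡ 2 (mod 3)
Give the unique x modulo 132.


Moduli 11, 4, 3 are pairwise coprime; by CRT there is a unique solution modulo M = 11 · 4 · 3 = 132.
Solve pairwise, accumulating the modulus:
  Start with x ≡ 1 (mod 11).
  Combine with x ≡ 2 (mod 4): since gcd(11, 4) = 1, we get a unique residue mod 44.
    Write x = 1 + 11·t and substitute into x ≡ 2 (mod 4): 11·t ≡ 2 − 1 = 1 (mod 4).
    Reduce coefficients mod 4: 3·t ≡ 1 (mod 4).
    The inverse of 3 mod 4 is 3 (since 3·3 = 9 = 2·4 + 1), so t ≡ 3·1 = 3 ≡ 3 (mod 4).
    Then x = 1 + 11·3 = 34, valid modulo lcm(11, 4) = 44: x ≡ 34 (mod 44).
  Combine with x ≡ 2 (mod 3): since gcd(44, 3) = 1, we get a unique residue mod 132.
    Write x = 34 + 44·t and substitute into x ≡ 2 (mod 3): 44·t ≡ 2 − 34 = -32 (mod 3).
    Reduce coefficients mod 3: 2·t ≡ 1 (mod 3).
    The inverse of 2 mod 3 is 2 (since 2·2 = 4 = 1·3 + 1), so t ≡ 2·1 = 2 ≡ 2 (mod 3).
    Then x = 34 + 44·2 = 122, valid modulo lcm(44, 3) = 132: x ≡ 122 (mod 132).
Verify: 122 mod 11 = 1 ✓, 122 mod 4 = 2 ✓, 122 mod 3 = 2 ✓.

x ≡ 122 (mod 132).


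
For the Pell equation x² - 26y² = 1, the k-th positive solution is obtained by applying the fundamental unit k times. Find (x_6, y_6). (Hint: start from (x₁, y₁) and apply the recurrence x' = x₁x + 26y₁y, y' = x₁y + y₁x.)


Step 1: Find the fundamental solution (x₁, y₁) of x² - 26y² = 1.
  Expand √26 as a continued fraction. a₀ = ⌊√26⌋ = 5; iterate m_{k+1} = d_k·a_k − m_k, d_{k+1} = (26 − m_{k+1}²)/d_k, a_{k+1} = ⌊(a₀ + m_{k+1})/d_{k+1}⌋ (starting m₀ = 0, d₀ = 1), with convergents p_k = a_k·p_{k-1} + p_{k-2}, q_k = a_k·q_{k-1} + q_{k-2} (p₋₁ = 1, q₋₁ = 0):
  k = 0: a₀ = 5; p₀/q₀ = 5/1; p₀² − 26·q₀² = 25 − 26 = -1.
  k = 1: m = 5, d = 1, a = ⌊(5 + 5)/1⌋ = 10; p/q = (10·5 + 1)/(10·1 + 0) = 51/10; p² − 26·q² = 2601 − 2600 = 1.
  The first convergent with p² − 26·q² = 1 gives the fundamental solution (x₁, y₁) = (51, 10).
Step 2: Apply the recurrence (x_{n+1}, y_{n+1}) = (x₁x_n + 26y₁y_n, x₁y_n + y₁x_n) repeatedly.
  From (x_1, y_1) = (51, 10): x_2 = 51·51 + 26·10·10 = 5201; y_2 = 51·10 + 10·51 = 1020.
  From (x_2, y_2) = (5201, 1020): x_3 = 51·5201 + 26·10·1020 = 530451; y_3 = 51·1020 + 10·5201 = 104030.
  From (x_3, y_3) = (530451, 104030): x_4 = 51·530451 + 26·10·104030 = 54100801; y_4 = 51·104030 + 10·530451 = 10610040.
  From (x_4, y_4) = (54100801, 10610040): x_5 = 51·54100801 + 26·10·10610040 = 5517751251; y_5 = 51·10610040 + 10·54100801 = 1082120050.
  From (x_5, y_5) = (5517751251, 1082120050): x_6 = 51·5517751251 + 26·10·1082120050 = 562756526801; y_6 = 51·1082120050 + 10·5517751251 = 110365635060.
Step 3: Verify x_6² - 26·y_6² = 316694908457124631293601 - 316694908457124631293600 = 1 (should be 1). ✓

(x_1, y_1) = (51, 10); (x_6, y_6) = (562756526801, 110365635060).


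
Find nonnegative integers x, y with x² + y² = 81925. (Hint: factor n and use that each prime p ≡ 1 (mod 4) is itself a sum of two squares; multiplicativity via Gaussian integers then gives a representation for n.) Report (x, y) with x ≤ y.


Step 1: Factor n = 81925 = 5^2 · 29 · 113.
Step 2: Check the mod-4 condition on each prime factor: 5 ≡ 1 (mod 4), exponent 2; 29 ≡ 1 (mod 4), exponent 1; 113 ≡ 1 (mod 4), exponent 1.
All primes ≡ 3 (mod 4) appear to even exponent (or don't appear), so by the two-squares theorem n IS expressible as a sum of two squares.
Step 3: Build a representation. Group n = k² · m with k = 5 and m = 29 · 113 = 3277 (a product of primes ≡ 1 (mod 4)); a representation of m scales to one of n via (k·x)² + (k·y)² = k²(x² + y²). Each prime p ≡ 1 (mod 4) is itself a sum of two squares; find a² by testing p − a² for a perfect square:
  29: 29 − 1² = 28, 29 − 2² = 25 = 5² ⇒ 29 = 2² + 5².
  113: 113 − 1² = 112, 113 − 2² = 109, 113 − 3² = 104, 113 − 4² = 97, 113 − 5² = 88, 113 − 6² = 77, 113 − 7² = 64 = 8² ⇒ 113 = 7² + 8².
  Combine using the Brahmagupta–Fibonacci identity (a² + b²)(c² + d²) = (ac − bd)² + (ad + bc)² = (ac + bd)² + (ad − bc)²:
  29 · 113 = 3277: from (2² + 5²)(7² + 8²), take (2·7 − 5·8, 2·8 + 5·7) = (14 − 40, 16 + 35) = (-26, 51); dropping signs (only squares matter) gives (26, 51); check 26² + 51² = 676 + 2601 = 3277 ✓.
  Scale by k = 5: (5·26, 5·51) = (130, 255).
Step 4: Order so x ≤ y and verify: 130² + 255² = 16900 + 65025 = 81925 = n. ✓

n = 81925 = 130² + 255² (one valid representation with x ≤ y).


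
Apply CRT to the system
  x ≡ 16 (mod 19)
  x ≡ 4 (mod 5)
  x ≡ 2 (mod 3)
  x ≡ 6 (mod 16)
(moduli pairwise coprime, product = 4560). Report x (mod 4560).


Product of moduli M = 19 · 5 · 3 · 16 = 4560.
Merge one congruence at a time:
  Start: x ≡ 16 (mod 19).
  Combine with x ≡ 4 (mod 5); new modulus lcm = 95.
    Write x = 16 + 19·t and substitute into x ≡ 4 (mod 5): 19·t ≡ 4 − 16 = -12 (mod 5).
    Reduce coefficients mod 5: 4·t ≡ 3 (mod 5).
    The inverse of 4 mod 5 is 4 (since 4·4 = 16 = 3·5 + 1), so t ≡ 4·3 = 12 ≡ 2 (mod 5).
    Then x = 16 + 19·2 = 54, valid modulo lcm(19, 5) = 95: x ≡ 54 (mod 95).
  Combine with x ≡ 2 (mod 3); new modulus lcm = 285.
    Write x = 54 + 95·t and substitute into x ≡ 2 (mod 3): 95·t ≡ 2 − 54 = -52 (mod 3).
    Reduce coefficients mod 3: 2·t ≡ 2 (mod 3).
    The inverse of 2 mod 3 is 2 (since 2·2 = 4 = 1·3 + 1), so t ≡ 2·2 = 4 ≡ 1 (mod 3).
    Then x = 54 + 95·1 = 149, valid modulo lcm(95, 3) = 285: x ≡ 149 (mod 285).
  Combine with x ≡ 6 (mod 16); new modulus lcm = 4560.
    Write x = 149 + 285·t and substitute into x ≡ 6 (mod 16): 285·t ≡ 6 − 149 = -143 (mod 16).
    Reduce coefficients mod 16: 13·t ≡ 1 (mod 16).
    The inverse of 13 mod 16 is 5 (since 13·5 = 65 = 4·16 + 1), so t ≡ 5·1 = 5 ≡ 5 (mod 16).
    Then x = 149 + 285·5 = 1574, valid modulo lcm(285, 16) = 4560: x ≡ 1574 (mod 4560).
Verify against each original: 1574 mod 19 = 16, 1574 mod 5 = 4, 1574 mod 3 = 2, 1574 mod 16 = 6.

x ≡ 1574 (mod 4560).
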